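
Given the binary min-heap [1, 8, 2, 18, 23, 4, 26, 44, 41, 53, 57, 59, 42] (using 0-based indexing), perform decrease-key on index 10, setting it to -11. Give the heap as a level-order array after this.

set index 10 from 57 to -11 → [1, 8, 2, 18, 23, 4, 26, 44, 41, 53, -11, 59, 42]
-11 < parent 23 at index 4, swap → [1, 8, 2, 18, -11, 4, 26, 44, 41, 53, 23, 59, 42]
-11 < parent 8 at index 1, swap → [1, -11, 2, 18, 8, 4, 26, 44, 41, 53, 23, 59, 42]
-11 < parent 1 at index 0, swap → [-11, 1, 2, 18, 8, 4, 26, 44, 41, 53, 23, 59, 42]

[-11, 1, 2, 18, 8, 4, 26, 44, 41, 53, 23, 59, 42]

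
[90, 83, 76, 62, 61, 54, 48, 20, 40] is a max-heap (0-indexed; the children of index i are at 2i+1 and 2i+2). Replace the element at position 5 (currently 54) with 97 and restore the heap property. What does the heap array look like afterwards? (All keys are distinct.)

set index 5 from 54 to 97 → [90, 83, 76, 62, 61, 97, 48, 20, 40]
97 > parent 76 at index 2, swap → [90, 83, 97, 62, 61, 76, 48, 20, 40]
97 > parent 90 at index 0, swap → [97, 83, 90, 62, 61, 76, 48, 20, 40]

[97, 83, 90, 62, 61, 76, 48, 20, 40]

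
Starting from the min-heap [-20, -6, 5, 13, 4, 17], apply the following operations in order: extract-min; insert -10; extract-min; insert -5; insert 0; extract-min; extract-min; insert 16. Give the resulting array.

[0, 4, 5, 13, 17, 16]

extract-min → returns -20:
  remove root -20; move last element 17 to root → [17, -6, 5, 13, 4]
  17 vs smaller child -6 at index 1, swap → [-6, 17, 5, 13, 4]
  17 vs smaller child 4 at index 4, swap → [-6, 4, 5, 13, 17]
insert -10:
  append -10 at index 5 → [-6, 4, 5, 13, 17, -10]
  -10 < parent 5 at index 2, swap → [-6, 4, -10, 13, 17, 5]
  -10 < parent -6 at index 0, swap → [-10, 4, -6, 13, 17, 5]
extract-min → returns -10:
  remove root -10; move last element 5 to root → [5, 4, -6, 13, 17]
  5 vs smaller child -6 at index 2, swap → [-6, 4, 5, 13, 17]
insert -5:
  append -5 at index 5 → [-6, 4, 5, 13, 17, -5]
  -5 < parent 5 at index 2, swap → [-6, 4, -5, 13, 17, 5]
insert 0:
  append 0 at index 6 → [-6, 4, -5, 13, 17, 5, 0] (no swap needed)
extract-min → returns -6:
  remove root -6; move last element 0 to root → [0, 4, -5, 13, 17, 5]
  0 vs smaller child -5 at index 2, swap → [-5, 4, 0, 13, 17, 5]
extract-min → returns -5:
  remove root -5; move last element 5 to root → [5, 4, 0, 13, 17]
  5 vs smaller child 0 at index 2, swap → [0, 4, 5, 13, 17]
insert 16:
  append 16 at index 5 → [0, 4, 5, 13, 17, 16] (no swap needed)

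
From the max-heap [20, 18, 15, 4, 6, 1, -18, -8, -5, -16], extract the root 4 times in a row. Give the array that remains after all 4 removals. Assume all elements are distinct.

[4, -8, 1, -18, -16, -5]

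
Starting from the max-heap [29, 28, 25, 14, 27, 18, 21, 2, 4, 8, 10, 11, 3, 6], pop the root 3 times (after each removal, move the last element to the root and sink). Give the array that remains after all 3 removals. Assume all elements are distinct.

extract-max #1 returns 29:
  remove root 29; move last element 6 to root → [6, 28, 25, 14, 27, 18, 21, 2, 4, 8, 10, 11, 3]
  6 vs larger child 28 at index 1, swap → [28, 6, 25, 14, 27, 18, 21, 2, 4, 8, 10, 11, 3]
  6 vs larger child 27 at index 4, swap → [28, 27, 25, 14, 6, 18, 21, 2, 4, 8, 10, 11, 3]
  6 vs larger child 10 at index 10, swap → [28, 27, 25, 14, 10, 18, 21, 2, 4, 8, 6, 11, 3]
extract-max #2 returns 28:
  remove root 28; move last element 3 to root → [3, 27, 25, 14, 10, 18, 21, 2, 4, 8, 6, 11]
  3 vs larger child 27 at index 1, swap → [27, 3, 25, 14, 10, 18, 21, 2, 4, 8, 6, 11]
  3 vs larger child 14 at index 3, swap → [27, 14, 25, 3, 10, 18, 21, 2, 4, 8, 6, 11]
  3 vs larger child 4 at index 8, swap → [27, 14, 25, 4, 10, 18, 21, 2, 3, 8, 6, 11]
extract-max #3 returns 27:
  remove root 27; move last element 11 to root → [11, 14, 25, 4, 10, 18, 21, 2, 3, 8, 6]
  11 vs larger child 25 at index 2, swap → [25, 14, 11, 4, 10, 18, 21, 2, 3, 8, 6]
  11 vs larger child 21 at index 6, swap → [25, 14, 21, 4, 10, 18, 11, 2, 3, 8, 6]

[25, 14, 21, 4, 10, 18, 11, 2, 3, 8, 6]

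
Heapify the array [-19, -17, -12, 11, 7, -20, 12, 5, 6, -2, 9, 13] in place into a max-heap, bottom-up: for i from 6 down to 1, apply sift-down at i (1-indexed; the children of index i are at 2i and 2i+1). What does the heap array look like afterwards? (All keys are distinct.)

[13, 11, 12, 6, 9, -12, -19, 5, -17, -2, 7, -20]

sift down from index 6:
  -20 vs only child 13 at index 12, swap → [-19, -17, -12, 11, 7, 13, 12, 5, 6, -2, 9, -20]
sift down from index 5:
  7 vs larger child 9 at index 11, swap → [-19, -17, -12, 11, 9, 13, 12, 5, 6, -2, 7, -20]
sift down from index 4: already satisfies heap property
sift down from index 3:
  -12 vs larger child 13 at index 6, swap → [-19, -17, 13, 11, 9, -12, 12, 5, 6, -2, 7, -20]
sift down from index 2:
  -17 vs larger child 11 at index 4, swap → [-19, 11, 13, -17, 9, -12, 12, 5, 6, -2, 7, -20]
  -17 vs larger child 6 at index 9, swap → [-19, 11, 13, 6, 9, -12, 12, 5, -17, -2, 7, -20]
sift down from index 1:
  -19 vs larger child 13 at index 3, swap → [13, 11, -19, 6, 9, -12, 12, 5, -17, -2, 7, -20]
  -19 vs larger child 12 at index 7, swap → [13, 11, 12, 6, 9, -12, -19, 5, -17, -2, 7, -20]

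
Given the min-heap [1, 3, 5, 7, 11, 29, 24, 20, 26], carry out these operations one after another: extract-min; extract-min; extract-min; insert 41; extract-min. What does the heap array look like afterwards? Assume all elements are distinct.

[11, 20, 24, 41, 26, 29]

extract-min → returns 1:
  remove root 1; move last element 26 to root → [26, 3, 5, 7, 11, 29, 24, 20]
  26 vs smaller child 3 at index 1, swap → [3, 26, 5, 7, 11, 29, 24, 20]
  26 vs smaller child 7 at index 3, swap → [3, 7, 5, 26, 11, 29, 24, 20]
  26 vs only child 20 at index 7, swap → [3, 7, 5, 20, 11, 29, 24, 26]
extract-min → returns 3:
  remove root 3; move last element 26 to root → [26, 7, 5, 20, 11, 29, 24]
  26 vs smaller child 5 at index 2, swap → [5, 7, 26, 20, 11, 29, 24]
  26 vs smaller child 24 at index 6, swap → [5, 7, 24, 20, 11, 29, 26]
extract-min → returns 5:
  remove root 5; move last element 26 to root → [26, 7, 24, 20, 11, 29]
  26 vs smaller child 7 at index 1, swap → [7, 26, 24, 20, 11, 29]
  26 vs smaller child 11 at index 4, swap → [7, 11, 24, 20, 26, 29]
insert 41:
  append 41 at index 6 → [7, 11, 24, 20, 26, 29, 41] (no swap needed)
extract-min → returns 7:
  remove root 7; move last element 41 to root → [41, 11, 24, 20, 26, 29]
  41 vs smaller child 11 at index 1, swap → [11, 41, 24, 20, 26, 29]
  41 vs smaller child 20 at index 3, swap → [11, 20, 24, 41, 26, 29]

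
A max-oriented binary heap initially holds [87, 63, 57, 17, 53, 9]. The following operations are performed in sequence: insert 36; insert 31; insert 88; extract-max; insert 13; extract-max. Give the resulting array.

[63, 53, 57, 31, 13, 9, 36, 17]

insert 36:
  append 36 at index 6 → [87, 63, 57, 17, 53, 9, 36] (no swap needed)
insert 31:
  append 31 at index 7 → [87, 63, 57, 17, 53, 9, 36, 31]
  31 > parent 17 at index 3, swap → [87, 63, 57, 31, 53, 9, 36, 17]
insert 88:
  append 88 at index 8 → [87, 63, 57, 31, 53, 9, 36, 17, 88]
  88 > parent 31 at index 3, swap → [87, 63, 57, 88, 53, 9, 36, 17, 31]
  88 > parent 63 at index 1, swap → [87, 88, 57, 63, 53, 9, 36, 17, 31]
  88 > parent 87 at index 0, swap → [88, 87, 57, 63, 53, 9, 36, 17, 31]
extract-max → returns 88:
  remove root 88; move last element 31 to root → [31, 87, 57, 63, 53, 9, 36, 17]
  31 vs larger child 87 at index 1, swap → [87, 31, 57, 63, 53, 9, 36, 17]
  31 vs larger child 63 at index 3, swap → [87, 63, 57, 31, 53, 9, 36, 17]
insert 13:
  append 13 at index 8 → [87, 63, 57, 31, 53, 9, 36, 17, 13] (no swap needed)
extract-max → returns 87:
  remove root 87; move last element 13 to root → [13, 63, 57, 31, 53, 9, 36, 17]
  13 vs larger child 63 at index 1, swap → [63, 13, 57, 31, 53, 9, 36, 17]
  13 vs larger child 53 at index 4, swap → [63, 53, 57, 31, 13, 9, 36, 17]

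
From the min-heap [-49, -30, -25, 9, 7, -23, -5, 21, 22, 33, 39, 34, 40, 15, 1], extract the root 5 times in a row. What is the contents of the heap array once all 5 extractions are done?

[1, 7, 15, 9, 33, 34, 40, 21, 22, 39]

extract-min #1 returns -49:
  remove root -49; move last element 1 to root → [1, -30, -25, 9, 7, -23, -5, 21, 22, 33, 39, 34, 40, 15]
  1 vs smaller child -30 at index 1, swap → [-30, 1, -25, 9, 7, -23, -5, 21, 22, 33, 39, 34, 40, 15]
extract-min #2 returns -30:
  remove root -30; move last element 15 to root → [15, 1, -25, 9, 7, -23, -5, 21, 22, 33, 39, 34, 40]
  15 vs smaller child -25 at index 2, swap → [-25, 1, 15, 9, 7, -23, -5, 21, 22, 33, 39, 34, 40]
  15 vs smaller child -23 at index 5, swap → [-25, 1, -23, 9, 7, 15, -5, 21, 22, 33, 39, 34, 40]
extract-min #3 returns -25:
  remove root -25; move last element 40 to root → [40, 1, -23, 9, 7, 15, -5, 21, 22, 33, 39, 34]
  40 vs smaller child -23 at index 2, swap → [-23, 1, 40, 9, 7, 15, -5, 21, 22, 33, 39, 34]
  40 vs smaller child -5 at index 6, swap → [-23, 1, -5, 9, 7, 15, 40, 21, 22, 33, 39, 34]
extract-min #4 returns -23:
  remove root -23; move last element 34 to root → [34, 1, -5, 9, 7, 15, 40, 21, 22, 33, 39]
  34 vs smaller child -5 at index 2, swap → [-5, 1, 34, 9, 7, 15, 40, 21, 22, 33, 39]
  34 vs smaller child 15 at index 5, swap → [-5, 1, 15, 9, 7, 34, 40, 21, 22, 33, 39]
extract-min #5 returns -5:
  remove root -5; move last element 39 to root → [39, 1, 15, 9, 7, 34, 40, 21, 22, 33]
  39 vs smaller child 1 at index 1, swap → [1, 39, 15, 9, 7, 34, 40, 21, 22, 33]
  39 vs smaller child 7 at index 4, swap → [1, 7, 15, 9, 39, 34, 40, 21, 22, 33]
  39 vs only child 33 at index 9, swap → [1, 7, 15, 9, 33, 34, 40, 21, 22, 39]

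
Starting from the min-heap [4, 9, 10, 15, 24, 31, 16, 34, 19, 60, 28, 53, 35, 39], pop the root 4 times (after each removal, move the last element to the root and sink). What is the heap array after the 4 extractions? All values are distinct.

[16, 19, 28, 34, 24, 31, 35, 53, 39, 60]

extract-min #1 returns 4:
  remove root 4; move last element 39 to root → [39, 9, 10, 15, 24, 31, 16, 34, 19, 60, 28, 53, 35]
  39 vs smaller child 9 at index 1, swap → [9, 39, 10, 15, 24, 31, 16, 34, 19, 60, 28, 53, 35]
  39 vs smaller child 15 at index 3, swap → [9, 15, 10, 39, 24, 31, 16, 34, 19, 60, 28, 53, 35]
  39 vs smaller child 19 at index 8, swap → [9, 15, 10, 19, 24, 31, 16, 34, 39, 60, 28, 53, 35]
extract-min #2 returns 9:
  remove root 9; move last element 35 to root → [35, 15, 10, 19, 24, 31, 16, 34, 39, 60, 28, 53]
  35 vs smaller child 10 at index 2, swap → [10, 15, 35, 19, 24, 31, 16, 34, 39, 60, 28, 53]
  35 vs smaller child 16 at index 6, swap → [10, 15, 16, 19, 24, 31, 35, 34, 39, 60, 28, 53]
extract-min #3 returns 10:
  remove root 10; move last element 53 to root → [53, 15, 16, 19, 24, 31, 35, 34, 39, 60, 28]
  53 vs smaller child 15 at index 1, swap → [15, 53, 16, 19, 24, 31, 35, 34, 39, 60, 28]
  53 vs smaller child 19 at index 3, swap → [15, 19, 16, 53, 24, 31, 35, 34, 39, 60, 28]
  53 vs smaller child 34 at index 7, swap → [15, 19, 16, 34, 24, 31, 35, 53, 39, 60, 28]
extract-min #4 returns 15:
  remove root 15; move last element 28 to root → [28, 19, 16, 34, 24, 31, 35, 53, 39, 60]
  28 vs smaller child 16 at index 2, swap → [16, 19, 28, 34, 24, 31, 35, 53, 39, 60]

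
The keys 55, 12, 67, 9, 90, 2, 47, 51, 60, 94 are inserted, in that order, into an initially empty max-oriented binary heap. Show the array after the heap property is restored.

Insert 55:
  append 55 at index 0 → [55] (no swap needed)
Insert 12:
  append 12 at index 1 → [55, 12] (no swap needed)
Insert 67:
  append 67 at index 2 → [55, 12, 67]
  67 > parent 55 at index 0, swap → [67, 12, 55]
Insert 9:
  append 9 at index 3 → [67, 12, 55, 9] (no swap needed)
Insert 90:
  append 90 at index 4 → [67, 12, 55, 9, 90]
  90 > parent 12 at index 1, swap → [67, 90, 55, 9, 12]
  90 > parent 67 at index 0, swap → [90, 67, 55, 9, 12]
Insert 2:
  append 2 at index 5 → [90, 67, 55, 9, 12, 2] (no swap needed)
Insert 47:
  append 47 at index 6 → [90, 67, 55, 9, 12, 2, 47] (no swap needed)
Insert 51:
  append 51 at index 7 → [90, 67, 55, 9, 12, 2, 47, 51]
  51 > parent 9 at index 3, swap → [90, 67, 55, 51, 12, 2, 47, 9]
Insert 60:
  append 60 at index 8 → [90, 67, 55, 51, 12, 2, 47, 9, 60]
  60 > parent 51 at index 3, swap → [90, 67, 55, 60, 12, 2, 47, 9, 51]
Insert 94:
  append 94 at index 9 → [90, 67, 55, 60, 12, 2, 47, 9, 51, 94]
  94 > parent 12 at index 4, swap → [90, 67, 55, 60, 94, 2, 47, 9, 51, 12]
  94 > parent 67 at index 1, swap → [90, 94, 55, 60, 67, 2, 47, 9, 51, 12]
  94 > parent 90 at index 0, swap → [94, 90, 55, 60, 67, 2, 47, 9, 51, 12]

[94, 90, 55, 60, 67, 2, 47, 9, 51, 12]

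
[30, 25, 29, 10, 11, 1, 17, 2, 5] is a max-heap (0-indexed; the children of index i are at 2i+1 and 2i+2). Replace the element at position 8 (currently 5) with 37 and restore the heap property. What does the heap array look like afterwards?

set index 8 from 5 to 37 → [30, 25, 29, 10, 11, 1, 17, 2, 37]
37 > parent 10 at index 3, swap → [30, 25, 29, 37, 11, 1, 17, 2, 10]
37 > parent 25 at index 1, swap → [30, 37, 29, 25, 11, 1, 17, 2, 10]
37 > parent 30 at index 0, swap → [37, 30, 29, 25, 11, 1, 17, 2, 10]

[37, 30, 29, 25, 11, 1, 17, 2, 10]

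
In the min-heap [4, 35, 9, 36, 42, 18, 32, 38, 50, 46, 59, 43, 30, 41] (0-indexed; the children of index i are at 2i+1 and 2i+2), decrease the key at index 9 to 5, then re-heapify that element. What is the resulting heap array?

set index 9 from 46 to 5 → [4, 35, 9, 36, 42, 18, 32, 38, 50, 5, 59, 43, 30, 41]
5 < parent 42 at index 4, swap → [4, 35, 9, 36, 5, 18, 32, 38, 50, 42, 59, 43, 30, 41]
5 < parent 35 at index 1, swap → [4, 5, 9, 36, 35, 18, 32, 38, 50, 42, 59, 43, 30, 41]

[4, 5, 9, 36, 35, 18, 32, 38, 50, 42, 59, 43, 30, 41]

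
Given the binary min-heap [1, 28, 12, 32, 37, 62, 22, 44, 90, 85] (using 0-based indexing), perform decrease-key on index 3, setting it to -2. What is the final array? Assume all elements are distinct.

[-2, 1, 12, 28, 37, 62, 22, 44, 90, 85]

set index 3 from 32 to -2 → [1, 28, 12, -2, 37, 62, 22, 44, 90, 85]
-2 < parent 28 at index 1, swap → [1, -2, 12, 28, 37, 62, 22, 44, 90, 85]
-2 < parent 1 at index 0, swap → [-2, 1, 12, 28, 37, 62, 22, 44, 90, 85]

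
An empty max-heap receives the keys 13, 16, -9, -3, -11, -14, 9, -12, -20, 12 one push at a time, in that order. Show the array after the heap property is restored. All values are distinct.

[16, 13, 9, -3, 12, -14, -9, -12, -20, -11]

Insert 13:
  append 13 at index 0 → [13] (no swap needed)
Insert 16:
  append 16 at index 1 → [13, 16]
  16 > parent 13 at index 0, swap → [16, 13]
Insert -9:
  append -9 at index 2 → [16, 13, -9] (no swap needed)
Insert -3:
  append -3 at index 3 → [16, 13, -9, -3] (no swap needed)
Insert -11:
  append -11 at index 4 → [16, 13, -9, -3, -11] (no swap needed)
Insert -14:
  append -14 at index 5 → [16, 13, -9, -3, -11, -14] (no swap needed)
Insert 9:
  append 9 at index 6 → [16, 13, -9, -3, -11, -14, 9]
  9 > parent -9 at index 2, swap → [16, 13, 9, -3, -11, -14, -9]
Insert -12:
  append -12 at index 7 → [16, 13, 9, -3, -11, -14, -9, -12] (no swap needed)
Insert -20:
  append -20 at index 8 → [16, 13, 9, -3, -11, -14, -9, -12, -20] (no swap needed)
Insert 12:
  append 12 at index 9 → [16, 13, 9, -3, -11, -14, -9, -12, -20, 12]
  12 > parent -11 at index 4, swap → [16, 13, 9, -3, 12, -14, -9, -12, -20, -11]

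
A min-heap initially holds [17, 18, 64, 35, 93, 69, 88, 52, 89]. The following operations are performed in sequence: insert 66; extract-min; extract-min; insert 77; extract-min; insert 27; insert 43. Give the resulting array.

[27, 43, 64, 66, 52, 69, 88, 93, 77, 89]

insert 66:
  append 66 at index 9 → [17, 18, 64, 35, 93, 69, 88, 52, 89, 66]
  66 < parent 93 at index 4, swap → [17, 18, 64, 35, 66, 69, 88, 52, 89, 93]
extract-min → returns 17:
  remove root 17; move last element 93 to root → [93, 18, 64, 35, 66, 69, 88, 52, 89]
  93 vs smaller child 18 at index 1, swap → [18, 93, 64, 35, 66, 69, 88, 52, 89]
  93 vs smaller child 35 at index 3, swap → [18, 35, 64, 93, 66, 69, 88, 52, 89]
  93 vs smaller child 52 at index 7, swap → [18, 35, 64, 52, 66, 69, 88, 93, 89]
extract-min → returns 18:
  remove root 18; move last element 89 to root → [89, 35, 64, 52, 66, 69, 88, 93]
  89 vs smaller child 35 at index 1, swap → [35, 89, 64, 52, 66, 69, 88, 93]
  89 vs smaller child 52 at index 3, swap → [35, 52, 64, 89, 66, 69, 88, 93]
insert 77:
  append 77 at index 8 → [35, 52, 64, 89, 66, 69, 88, 93, 77]
  77 < parent 89 at index 3, swap → [35, 52, 64, 77, 66, 69, 88, 93, 89]
extract-min → returns 35:
  remove root 35; move last element 89 to root → [89, 52, 64, 77, 66, 69, 88, 93]
  89 vs smaller child 52 at index 1, swap → [52, 89, 64, 77, 66, 69, 88, 93]
  89 vs smaller child 66 at index 4, swap → [52, 66, 64, 77, 89, 69, 88, 93]
insert 27:
  append 27 at index 8 → [52, 66, 64, 77, 89, 69, 88, 93, 27]
  27 < parent 77 at index 3, swap → [52, 66, 64, 27, 89, 69, 88, 93, 77]
  27 < parent 66 at index 1, swap → [52, 27, 64, 66, 89, 69, 88, 93, 77]
  27 < parent 52 at index 0, swap → [27, 52, 64, 66, 89, 69, 88, 93, 77]
insert 43:
  append 43 at index 9 → [27, 52, 64, 66, 89, 69, 88, 93, 77, 43]
  43 < parent 89 at index 4, swap → [27, 52, 64, 66, 43, 69, 88, 93, 77, 89]
  43 < parent 52 at index 1, swap → [27, 43, 64, 66, 52, 69, 88, 93, 77, 89]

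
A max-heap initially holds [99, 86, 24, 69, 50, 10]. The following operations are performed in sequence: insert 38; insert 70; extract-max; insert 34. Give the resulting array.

[86, 70, 38, 69, 50, 10, 24, 34]

insert 38:
  append 38 at index 6 → [99, 86, 24, 69, 50, 10, 38]
  38 > parent 24 at index 2, swap → [99, 86, 38, 69, 50, 10, 24]
insert 70:
  append 70 at index 7 → [99, 86, 38, 69, 50, 10, 24, 70]
  70 > parent 69 at index 3, swap → [99, 86, 38, 70, 50, 10, 24, 69]
extract-max → returns 99:
  remove root 99; move last element 69 to root → [69, 86, 38, 70, 50, 10, 24]
  69 vs larger child 86 at index 1, swap → [86, 69, 38, 70, 50, 10, 24]
  69 vs larger child 70 at index 3, swap → [86, 70, 38, 69, 50, 10, 24]
insert 34:
  append 34 at index 7 → [86, 70, 38, 69, 50, 10, 24, 34] (no swap needed)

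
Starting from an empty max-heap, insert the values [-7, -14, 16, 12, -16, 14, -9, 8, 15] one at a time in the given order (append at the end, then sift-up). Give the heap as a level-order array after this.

Insert -7:
  append -7 at index 0 → [-7] (no swap needed)
Insert -14:
  append -14 at index 1 → [-7, -14] (no swap needed)
Insert 16:
  append 16 at index 2 → [-7, -14, 16]
  16 > parent -7 at index 0, swap → [16, -14, -7]
Insert 12:
  append 12 at index 3 → [16, -14, -7, 12]
  12 > parent -14 at index 1, swap → [16, 12, -7, -14]
Insert -16:
  append -16 at index 4 → [16, 12, -7, -14, -16] (no swap needed)
Insert 14:
  append 14 at index 5 → [16, 12, -7, -14, -16, 14]
  14 > parent -7 at index 2, swap → [16, 12, 14, -14, -16, -7]
Insert -9:
  append -9 at index 6 → [16, 12, 14, -14, -16, -7, -9] (no swap needed)
Insert 8:
  append 8 at index 7 → [16, 12, 14, -14, -16, -7, -9, 8]
  8 > parent -14 at index 3, swap → [16, 12, 14, 8, -16, -7, -9, -14]
Insert 15:
  append 15 at index 8 → [16, 12, 14, 8, -16, -7, -9, -14, 15]
  15 > parent 8 at index 3, swap → [16, 12, 14, 15, -16, -7, -9, -14, 8]
  15 > parent 12 at index 1, swap → [16, 15, 14, 12, -16, -7, -9, -14, 8]

[16, 15, 14, 12, -16, -7, -9, -14, 8]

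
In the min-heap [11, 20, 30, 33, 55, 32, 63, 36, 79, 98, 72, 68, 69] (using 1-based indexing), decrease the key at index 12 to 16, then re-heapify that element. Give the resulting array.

[11, 20, 16, 33, 55, 30, 63, 36, 79, 98, 72, 32, 69]

set index 12 from 68 to 16 → [11, 20, 30, 33, 55, 32, 63, 36, 79, 98, 72, 16, 69]
16 < parent 32 at index 6, swap → [11, 20, 30, 33, 55, 16, 63, 36, 79, 98, 72, 32, 69]
16 < parent 30 at index 3, swap → [11, 20, 16, 33, 55, 30, 63, 36, 79, 98, 72, 32, 69]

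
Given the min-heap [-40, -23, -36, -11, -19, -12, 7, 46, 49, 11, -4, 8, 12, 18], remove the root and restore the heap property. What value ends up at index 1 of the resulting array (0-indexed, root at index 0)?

-23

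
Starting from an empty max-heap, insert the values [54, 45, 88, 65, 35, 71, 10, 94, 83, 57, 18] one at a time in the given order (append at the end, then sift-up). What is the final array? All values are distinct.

Insert 54:
  append 54 at index 0 → [54] (no swap needed)
Insert 45:
  append 45 at index 1 → [54, 45] (no swap needed)
Insert 88:
  append 88 at index 2 → [54, 45, 88]
  88 > parent 54 at index 0, swap → [88, 45, 54]
Insert 65:
  append 65 at index 3 → [88, 45, 54, 65]
  65 > parent 45 at index 1, swap → [88, 65, 54, 45]
Insert 35:
  append 35 at index 4 → [88, 65, 54, 45, 35] (no swap needed)
Insert 71:
  append 71 at index 5 → [88, 65, 54, 45, 35, 71]
  71 > parent 54 at index 2, swap → [88, 65, 71, 45, 35, 54]
Insert 10:
  append 10 at index 6 → [88, 65, 71, 45, 35, 54, 10] (no swap needed)
Insert 94:
  append 94 at index 7 → [88, 65, 71, 45, 35, 54, 10, 94]
  94 > parent 45 at index 3, swap → [88, 65, 71, 94, 35, 54, 10, 45]
  94 > parent 65 at index 1, swap → [88, 94, 71, 65, 35, 54, 10, 45]
  94 > parent 88 at index 0, swap → [94, 88, 71, 65, 35, 54, 10, 45]
Insert 83:
  append 83 at index 8 → [94, 88, 71, 65, 35, 54, 10, 45, 83]
  83 > parent 65 at index 3, swap → [94, 88, 71, 83, 35, 54, 10, 45, 65]
Insert 57:
  append 57 at index 9 → [94, 88, 71, 83, 35, 54, 10, 45, 65, 57]
  57 > parent 35 at index 4, swap → [94, 88, 71, 83, 57, 54, 10, 45, 65, 35]
Insert 18:
  append 18 at index 10 → [94, 88, 71, 83, 57, 54, 10, 45, 65, 35, 18] (no swap needed)

[94, 88, 71, 83, 57, 54, 10, 45, 65, 35, 18]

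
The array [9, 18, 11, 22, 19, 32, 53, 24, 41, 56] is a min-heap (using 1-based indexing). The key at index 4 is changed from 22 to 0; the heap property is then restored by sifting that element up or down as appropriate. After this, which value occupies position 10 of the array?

set index 4 from 22 to 0 → [9, 18, 11, 0, 19, 32, 53, 24, 41, 56]
0 < parent 18 at index 2, swap → [9, 0, 11, 18, 19, 32, 53, 24, 41, 56]
0 < parent 9 at index 1, swap → [0, 9, 11, 18, 19, 32, 53, 24, 41, 56]
resulting array: [0, 9, 11, 18, 19, 32, 53, 24, 41, 56]

56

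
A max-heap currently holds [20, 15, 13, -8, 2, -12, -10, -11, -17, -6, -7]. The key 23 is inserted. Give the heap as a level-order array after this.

[23, 15, 20, -8, 2, 13, -10, -11, -17, -6, -7, -12]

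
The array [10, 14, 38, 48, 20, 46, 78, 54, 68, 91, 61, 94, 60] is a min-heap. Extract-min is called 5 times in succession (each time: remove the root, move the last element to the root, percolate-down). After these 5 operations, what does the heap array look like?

extract-min #1 returns 10:
  remove root 10; move last element 60 to root → [60, 14, 38, 48, 20, 46, 78, 54, 68, 91, 61, 94]
  60 vs smaller child 14 at index 1, swap → [14, 60, 38, 48, 20, 46, 78, 54, 68, 91, 61, 94]
  60 vs smaller child 20 at index 4, swap → [14, 20, 38, 48, 60, 46, 78, 54, 68, 91, 61, 94]
extract-min #2 returns 14:
  remove root 14; move last element 94 to root → [94, 20, 38, 48, 60, 46, 78, 54, 68, 91, 61]
  94 vs smaller child 20 at index 1, swap → [20, 94, 38, 48, 60, 46, 78, 54, 68, 91, 61]
  94 vs smaller child 48 at index 3, swap → [20, 48, 38, 94, 60, 46, 78, 54, 68, 91, 61]
  94 vs smaller child 54 at index 7, swap → [20, 48, 38, 54, 60, 46, 78, 94, 68, 91, 61]
extract-min #3 returns 20:
  remove root 20; move last element 61 to root → [61, 48, 38, 54, 60, 46, 78, 94, 68, 91]
  61 vs smaller child 38 at index 2, swap → [38, 48, 61, 54, 60, 46, 78, 94, 68, 91]
  61 vs smaller child 46 at index 5, swap → [38, 48, 46, 54, 60, 61, 78, 94, 68, 91]
extract-min #4 returns 38:
  remove root 38; move last element 91 to root → [91, 48, 46, 54, 60, 61, 78, 94, 68]
  91 vs smaller child 46 at index 2, swap → [46, 48, 91, 54, 60, 61, 78, 94, 68]
  91 vs smaller child 61 at index 5, swap → [46, 48, 61, 54, 60, 91, 78, 94, 68]
extract-min #5 returns 46:
  remove root 46; move last element 68 to root → [68, 48, 61, 54, 60, 91, 78, 94]
  68 vs smaller child 48 at index 1, swap → [48, 68, 61, 54, 60, 91, 78, 94]
  68 vs smaller child 54 at index 3, swap → [48, 54, 61, 68, 60, 91, 78, 94]

[48, 54, 61, 68, 60, 91, 78, 94]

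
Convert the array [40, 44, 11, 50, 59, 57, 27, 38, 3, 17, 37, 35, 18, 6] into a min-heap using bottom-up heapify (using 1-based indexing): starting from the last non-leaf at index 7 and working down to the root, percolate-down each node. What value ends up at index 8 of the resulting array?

sift down from index 7:
  27 vs only child 6 at index 14, swap → [40, 44, 11, 50, 59, 57, 6, 38, 3, 17, 37, 35, 18, 27]
sift down from index 6:
  57 vs smaller child 18 at index 13, swap → [40, 44, 11, 50, 59, 18, 6, 38, 3, 17, 37, 35, 57, 27]
sift down from index 5:
  59 vs smaller child 17 at index 10, swap → [40, 44, 11, 50, 17, 18, 6, 38, 3, 59, 37, 35, 57, 27]
sift down from index 4:
  50 vs smaller child 3 at index 9, swap → [40, 44, 11, 3, 17, 18, 6, 38, 50, 59, 37, 35, 57, 27]
sift down from index 3:
  11 vs smaller child 6 at index 7, swap → [40, 44, 6, 3, 17, 18, 11, 38, 50, 59, 37, 35, 57, 27]
sift down from index 2:
  44 vs smaller child 3 at index 4, swap → [40, 3, 6, 44, 17, 18, 11, 38, 50, 59, 37, 35, 57, 27]
  44 vs smaller child 38 at index 8, swap → [40, 3, 6, 38, 17, 18, 11, 44, 50, 59, 37, 35, 57, 27]
sift down from index 1:
  40 vs smaller child 3 at index 2, swap → [3, 40, 6, 38, 17, 18, 11, 44, 50, 59, 37, 35, 57, 27]
  40 vs smaller child 17 at index 5, swap → [3, 17, 6, 38, 40, 18, 11, 44, 50, 59, 37, 35, 57, 27]
  40 vs smaller child 37 at index 11, swap → [3, 17, 6, 38, 37, 18, 11, 44, 50, 59, 40, 35, 57, 27]
resulting array: [3, 17, 6, 38, 37, 18, 11, 44, 50, 59, 40, 35, 57, 27]

44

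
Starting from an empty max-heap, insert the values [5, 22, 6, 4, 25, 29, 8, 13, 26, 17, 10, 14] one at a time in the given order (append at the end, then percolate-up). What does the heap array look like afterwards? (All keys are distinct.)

[29, 26, 25, 22, 17, 14, 8, 4, 13, 5, 10, 6]

Insert 5:
  append 5 at index 0 → [5] (no swap needed)
Insert 22:
  append 22 at index 1 → [5, 22]
  22 > parent 5 at index 0, swap → [22, 5]
Insert 6:
  append 6 at index 2 → [22, 5, 6] (no swap needed)
Insert 4:
  append 4 at index 3 → [22, 5, 6, 4] (no swap needed)
Insert 25:
  append 25 at index 4 → [22, 5, 6, 4, 25]
  25 > parent 5 at index 1, swap → [22, 25, 6, 4, 5]
  25 > parent 22 at index 0, swap → [25, 22, 6, 4, 5]
Insert 29:
  append 29 at index 5 → [25, 22, 6, 4, 5, 29]
  29 > parent 6 at index 2, swap → [25, 22, 29, 4, 5, 6]
  29 > parent 25 at index 0, swap → [29, 22, 25, 4, 5, 6]
Insert 8:
  append 8 at index 6 → [29, 22, 25, 4, 5, 6, 8] (no swap needed)
Insert 13:
  append 13 at index 7 → [29, 22, 25, 4, 5, 6, 8, 13]
  13 > parent 4 at index 3, swap → [29, 22, 25, 13, 5, 6, 8, 4]
Insert 26:
  append 26 at index 8 → [29, 22, 25, 13, 5, 6, 8, 4, 26]
  26 > parent 13 at index 3, swap → [29, 22, 25, 26, 5, 6, 8, 4, 13]
  26 > parent 22 at index 1, swap → [29, 26, 25, 22, 5, 6, 8, 4, 13]
Insert 17:
  append 17 at index 9 → [29, 26, 25, 22, 5, 6, 8, 4, 13, 17]
  17 > parent 5 at index 4, swap → [29, 26, 25, 22, 17, 6, 8, 4, 13, 5]
Insert 10:
  append 10 at index 10 → [29, 26, 25, 22, 17, 6, 8, 4, 13, 5, 10] (no swap needed)
Insert 14:
  append 14 at index 11 → [29, 26, 25, 22, 17, 6, 8, 4, 13, 5, 10, 14]
  14 > parent 6 at index 5, swap → [29, 26, 25, 22, 17, 14, 8, 4, 13, 5, 10, 6]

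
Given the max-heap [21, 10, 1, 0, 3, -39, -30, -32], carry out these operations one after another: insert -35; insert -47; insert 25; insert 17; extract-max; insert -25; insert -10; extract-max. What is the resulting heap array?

insert -35:
  append -35 at index 8 → [21, 10, 1, 0, 3, -39, -30, -32, -35] (no swap needed)
insert -47:
  append -47 at index 9 → [21, 10, 1, 0, 3, -39, -30, -32, -35, -47] (no swap needed)
insert 25:
  append 25 at index 10 → [21, 10, 1, 0, 3, -39, -30, -32, -35, -47, 25]
  25 > parent 3 at index 4, swap → [21, 10, 1, 0, 25, -39, -30, -32, -35, -47, 3]
  25 > parent 10 at index 1, swap → [21, 25, 1, 0, 10, -39, -30, -32, -35, -47, 3]
  25 > parent 21 at index 0, swap → [25, 21, 1, 0, 10, -39, -30, -32, -35, -47, 3]
insert 17:
  append 17 at index 11 → [25, 21, 1, 0, 10, -39, -30, -32, -35, -47, 3, 17]
  17 > parent -39 at index 5, swap → [25, 21, 1, 0, 10, 17, -30, -32, -35, -47, 3, -39]
  17 > parent 1 at index 2, swap → [25, 21, 17, 0, 10, 1, -30, -32, -35, -47, 3, -39]
extract-max → returns 25:
  remove root 25; move last element -39 to root → [-39, 21, 17, 0, 10, 1, -30, -32, -35, -47, 3]
  -39 vs larger child 21 at index 1, swap → [21, -39, 17, 0, 10, 1, -30, -32, -35, -47, 3]
  -39 vs larger child 10 at index 4, swap → [21, 10, 17, 0, -39, 1, -30, -32, -35, -47, 3]
  -39 vs larger child 3 at index 10, swap → [21, 10, 17, 0, 3, 1, -30, -32, -35, -47, -39]
insert -25:
  append -25 at index 11 → [21, 10, 17, 0, 3, 1, -30, -32, -35, -47, -39, -25] (no swap needed)
insert -10:
  append -10 at index 12 → [21, 10, 17, 0, 3, 1, -30, -32, -35, -47, -39, -25, -10] (no swap needed)
extract-max → returns 21:
  remove root 21; move last element -10 to root → [-10, 10, 17, 0, 3, 1, -30, -32, -35, -47, -39, -25]
  -10 vs larger child 17 at index 2, swap → [17, 10, -10, 0, 3, 1, -30, -32, -35, -47, -39, -25]
  -10 vs larger child 1 at index 5, swap → [17, 10, 1, 0, 3, -10, -30, -32, -35, -47, -39, -25]

[17, 10, 1, 0, 3, -10, -30, -32, -35, -47, -39, -25]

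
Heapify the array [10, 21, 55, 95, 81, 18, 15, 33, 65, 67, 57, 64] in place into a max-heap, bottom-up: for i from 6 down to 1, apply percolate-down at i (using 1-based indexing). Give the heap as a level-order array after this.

sift down from index 6:
  18 vs only child 64 at index 12, swap → [10, 21, 55, 95, 81, 64, 15, 33, 65, 67, 57, 18]
sift down from index 5: already satisfies heap property
sift down from index 4: already satisfies heap property
sift down from index 3:
  55 vs larger child 64 at index 6, swap → [10, 21, 64, 95, 81, 55, 15, 33, 65, 67, 57, 18]
sift down from index 2:
  21 vs larger child 95 at index 4, swap → [10, 95, 64, 21, 81, 55, 15, 33, 65, 67, 57, 18]
  21 vs larger child 65 at index 9, swap → [10, 95, 64, 65, 81, 55, 15, 33, 21, 67, 57, 18]
sift down from index 1:
  10 vs larger child 95 at index 2, swap → [95, 10, 64, 65, 81, 55, 15, 33, 21, 67, 57, 18]
  10 vs larger child 81 at index 5, swap → [95, 81, 64, 65, 10, 55, 15, 33, 21, 67, 57, 18]
  10 vs larger child 67 at index 10, swap → [95, 81, 64, 65, 67, 55, 15, 33, 21, 10, 57, 18]

[95, 81, 64, 65, 67, 55, 15, 33, 21, 10, 57, 18]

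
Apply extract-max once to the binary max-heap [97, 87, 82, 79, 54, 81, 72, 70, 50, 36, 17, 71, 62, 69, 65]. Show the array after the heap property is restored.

remove root 97; move last element 65 to root → [65, 87, 82, 79, 54, 81, 72, 70, 50, 36, 17, 71, 62, 69]
65 vs larger child 87 at index 1, swap → [87, 65, 82, 79, 54, 81, 72, 70, 50, 36, 17, 71, 62, 69]
65 vs larger child 79 at index 3, swap → [87, 79, 82, 65, 54, 81, 72, 70, 50, 36, 17, 71, 62, 69]
65 vs larger child 70 at index 7, swap → [87, 79, 82, 70, 54, 81, 72, 65, 50, 36, 17, 71, 62, 69]

[87, 79, 82, 70, 54, 81, 72, 65, 50, 36, 17, 71, 62, 69]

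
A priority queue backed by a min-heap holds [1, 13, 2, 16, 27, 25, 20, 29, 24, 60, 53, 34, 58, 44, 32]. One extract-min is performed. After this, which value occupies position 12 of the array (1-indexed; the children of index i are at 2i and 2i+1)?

34

remove root 1; move last element 32 to root → [32, 13, 2, 16, 27, 25, 20, 29, 24, 60, 53, 34, 58, 44]
32 vs smaller child 2 at index 3, swap → [2, 13, 32, 16, 27, 25, 20, 29, 24, 60, 53, 34, 58, 44]
32 vs smaller child 20 at index 7, swap → [2, 13, 20, 16, 27, 25, 32, 29, 24, 60, 53, 34, 58, 44]
resulting array: [2, 13, 20, 16, 27, 25, 32, 29, 24, 60, 53, 34, 58, 44]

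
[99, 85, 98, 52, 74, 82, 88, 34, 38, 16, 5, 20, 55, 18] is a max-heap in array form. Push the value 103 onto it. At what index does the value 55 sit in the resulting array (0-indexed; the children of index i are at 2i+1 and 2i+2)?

append 103 at index 14 → [99, 85, 98, 52, 74, 82, 88, 34, 38, 16, 5, 20, 55, 18, 103]
103 > parent 88 at index 6, swap → [99, 85, 98, 52, 74, 82, 103, 34, 38, 16, 5, 20, 55, 18, 88]
103 > parent 98 at index 2, swap → [99, 85, 103, 52, 74, 82, 98, 34, 38, 16, 5, 20, 55, 18, 88]
103 > parent 99 at index 0, swap → [103, 85, 99, 52, 74, 82, 98, 34, 38, 16, 5, 20, 55, 18, 88]
resulting array: [103, 85, 99, 52, 74, 82, 98, 34, 38, 16, 5, 20, 55, 18, 88]

12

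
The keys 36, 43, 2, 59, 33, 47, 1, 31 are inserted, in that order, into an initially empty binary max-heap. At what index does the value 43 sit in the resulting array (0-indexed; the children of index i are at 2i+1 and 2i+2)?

1

Insert 36:
  append 36 at index 0 → [36] (no swap needed)
Insert 43:
  append 43 at index 1 → [36, 43]
  43 > parent 36 at index 0, swap → [43, 36]
Insert 2:
  append 2 at index 2 → [43, 36, 2] (no swap needed)
Insert 59:
  append 59 at index 3 → [43, 36, 2, 59]
  59 > parent 36 at index 1, swap → [43, 59, 2, 36]
  59 > parent 43 at index 0, swap → [59, 43, 2, 36]
Insert 33:
  append 33 at index 4 → [59, 43, 2, 36, 33] (no swap needed)
Insert 47:
  append 47 at index 5 → [59, 43, 2, 36, 33, 47]
  47 > parent 2 at index 2, swap → [59, 43, 47, 36, 33, 2]
Insert 1:
  append 1 at index 6 → [59, 43, 47, 36, 33, 2, 1] (no swap needed)
Insert 31:
  append 31 at index 7 → [59, 43, 47, 36, 33, 2, 1, 31] (no swap needed)
resulting array: [59, 43, 47, 36, 33, 2, 1, 31]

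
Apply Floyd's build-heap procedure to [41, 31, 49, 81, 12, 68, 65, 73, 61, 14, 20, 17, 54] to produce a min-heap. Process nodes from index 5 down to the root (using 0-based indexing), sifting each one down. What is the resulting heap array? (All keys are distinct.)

sift down from index 5:
  68 vs smaller child 17 at index 11, swap → [41, 31, 49, 81, 12, 17, 65, 73, 61, 14, 20, 68, 54]
sift down from index 4: already satisfies heap property
sift down from index 3:
  81 vs smaller child 61 at index 8, swap → [41, 31, 49, 61, 12, 17, 65, 73, 81, 14, 20, 68, 54]
sift down from index 2:
  49 vs smaller child 17 at index 5, swap → [41, 31, 17, 61, 12, 49, 65, 73, 81, 14, 20, 68, 54]
sift down from index 1:
  31 vs smaller child 12 at index 4, swap → [41, 12, 17, 61, 31, 49, 65, 73, 81, 14, 20, 68, 54]
  31 vs smaller child 14 at index 9, swap → [41, 12, 17, 61, 14, 49, 65, 73, 81, 31, 20, 68, 54]
sift down from index 0:
  41 vs smaller child 12 at index 1, swap → [12, 41, 17, 61, 14, 49, 65, 73, 81, 31, 20, 68, 54]
  41 vs smaller child 14 at index 4, swap → [12, 14, 17, 61, 41, 49, 65, 73, 81, 31, 20, 68, 54]
  41 vs smaller child 20 at index 10, swap → [12, 14, 17, 61, 20, 49, 65, 73, 81, 31, 41, 68, 54]

[12, 14, 17, 61, 20, 49, 65, 73, 81, 31, 41, 68, 54]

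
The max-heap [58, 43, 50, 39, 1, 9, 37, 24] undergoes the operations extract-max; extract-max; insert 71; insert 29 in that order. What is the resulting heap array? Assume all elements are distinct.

[71, 39, 43, 29, 1, 9, 37, 24]

extract-max → returns 58:
  remove root 58; move last element 24 to root → [24, 43, 50, 39, 1, 9, 37]
  24 vs larger child 50 at index 2, swap → [50, 43, 24, 39, 1, 9, 37]
  24 vs larger child 37 at index 6, swap → [50, 43, 37, 39, 1, 9, 24]
extract-max → returns 50:
  remove root 50; move last element 24 to root → [24, 43, 37, 39, 1, 9]
  24 vs larger child 43 at index 1, swap → [43, 24, 37, 39, 1, 9]
  24 vs larger child 39 at index 3, swap → [43, 39, 37, 24, 1, 9]
insert 71:
  append 71 at index 6 → [43, 39, 37, 24, 1, 9, 71]
  71 > parent 37 at index 2, swap → [43, 39, 71, 24, 1, 9, 37]
  71 > parent 43 at index 0, swap → [71, 39, 43, 24, 1, 9, 37]
insert 29:
  append 29 at index 7 → [71, 39, 43, 24, 1, 9, 37, 29]
  29 > parent 24 at index 3, swap → [71, 39, 43, 29, 1, 9, 37, 24]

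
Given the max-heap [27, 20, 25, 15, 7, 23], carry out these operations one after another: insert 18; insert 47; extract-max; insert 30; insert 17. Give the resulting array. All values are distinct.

[30, 27, 25, 20, 7, 23, 18, 15, 17]

insert 18:
  append 18 at index 6 → [27, 20, 25, 15, 7, 23, 18] (no swap needed)
insert 47:
  append 47 at index 7 → [27, 20, 25, 15, 7, 23, 18, 47]
  47 > parent 15 at index 3, swap → [27, 20, 25, 47, 7, 23, 18, 15]
  47 > parent 20 at index 1, swap → [27, 47, 25, 20, 7, 23, 18, 15]
  47 > parent 27 at index 0, swap → [47, 27, 25, 20, 7, 23, 18, 15]
extract-max → returns 47:
  remove root 47; move last element 15 to root → [15, 27, 25, 20, 7, 23, 18]
  15 vs larger child 27 at index 1, swap → [27, 15, 25, 20, 7, 23, 18]
  15 vs larger child 20 at index 3, swap → [27, 20, 25, 15, 7, 23, 18]
insert 30:
  append 30 at index 7 → [27, 20, 25, 15, 7, 23, 18, 30]
  30 > parent 15 at index 3, swap → [27, 20, 25, 30, 7, 23, 18, 15]
  30 > parent 20 at index 1, swap → [27, 30, 25, 20, 7, 23, 18, 15]
  30 > parent 27 at index 0, swap → [30, 27, 25, 20, 7, 23, 18, 15]
insert 17:
  append 17 at index 8 → [30, 27, 25, 20, 7, 23, 18, 15, 17] (no swap needed)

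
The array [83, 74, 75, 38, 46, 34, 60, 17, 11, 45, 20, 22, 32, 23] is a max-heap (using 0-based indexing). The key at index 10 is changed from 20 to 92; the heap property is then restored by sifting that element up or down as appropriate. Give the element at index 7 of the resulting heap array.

17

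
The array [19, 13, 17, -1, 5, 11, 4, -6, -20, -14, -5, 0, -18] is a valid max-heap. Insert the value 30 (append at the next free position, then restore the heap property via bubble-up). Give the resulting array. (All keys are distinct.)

[30, 13, 19, -1, 5, 11, 17, -6, -20, -14, -5, 0, -18, 4]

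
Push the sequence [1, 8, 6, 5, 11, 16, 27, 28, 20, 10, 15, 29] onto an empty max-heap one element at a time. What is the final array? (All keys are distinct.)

[29, 27, 28, 20, 15, 16, 11, 1, 8, 5, 10, 6]

Insert 1:
  append 1 at index 0 → [1] (no swap needed)
Insert 8:
  append 8 at index 1 → [1, 8]
  8 > parent 1 at index 0, swap → [8, 1]
Insert 6:
  append 6 at index 2 → [8, 1, 6] (no swap needed)
Insert 5:
  append 5 at index 3 → [8, 1, 6, 5]
  5 > parent 1 at index 1, swap → [8, 5, 6, 1]
Insert 11:
  append 11 at index 4 → [8, 5, 6, 1, 11]
  11 > parent 5 at index 1, swap → [8, 11, 6, 1, 5]
  11 > parent 8 at index 0, swap → [11, 8, 6, 1, 5]
Insert 16:
  append 16 at index 5 → [11, 8, 6, 1, 5, 16]
  16 > parent 6 at index 2, swap → [11, 8, 16, 1, 5, 6]
  16 > parent 11 at index 0, swap → [16, 8, 11, 1, 5, 6]
Insert 27:
  append 27 at index 6 → [16, 8, 11, 1, 5, 6, 27]
  27 > parent 11 at index 2, swap → [16, 8, 27, 1, 5, 6, 11]
  27 > parent 16 at index 0, swap → [27, 8, 16, 1, 5, 6, 11]
Insert 28:
  append 28 at index 7 → [27, 8, 16, 1, 5, 6, 11, 28]
  28 > parent 1 at index 3, swap → [27, 8, 16, 28, 5, 6, 11, 1]
  28 > parent 8 at index 1, swap → [27, 28, 16, 8, 5, 6, 11, 1]
  28 > parent 27 at index 0, swap → [28, 27, 16, 8, 5, 6, 11, 1]
Insert 20:
  append 20 at index 8 → [28, 27, 16, 8, 5, 6, 11, 1, 20]
  20 > parent 8 at index 3, swap → [28, 27, 16, 20, 5, 6, 11, 1, 8]
Insert 10:
  append 10 at index 9 → [28, 27, 16, 20, 5, 6, 11, 1, 8, 10]
  10 > parent 5 at index 4, swap → [28, 27, 16, 20, 10, 6, 11, 1, 8, 5]
Insert 15:
  append 15 at index 10 → [28, 27, 16, 20, 10, 6, 11, 1, 8, 5, 15]
  15 > parent 10 at index 4, swap → [28, 27, 16, 20, 15, 6, 11, 1, 8, 5, 10]
Insert 29:
  append 29 at index 11 → [28, 27, 16, 20, 15, 6, 11, 1, 8, 5, 10, 29]
  29 > parent 6 at index 5, swap → [28, 27, 16, 20, 15, 29, 11, 1, 8, 5, 10, 6]
  29 > parent 16 at index 2, swap → [28, 27, 29, 20, 15, 16, 11, 1, 8, 5, 10, 6]
  29 > parent 28 at index 0, swap → [29, 27, 28, 20, 15, 16, 11, 1, 8, 5, 10, 6]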